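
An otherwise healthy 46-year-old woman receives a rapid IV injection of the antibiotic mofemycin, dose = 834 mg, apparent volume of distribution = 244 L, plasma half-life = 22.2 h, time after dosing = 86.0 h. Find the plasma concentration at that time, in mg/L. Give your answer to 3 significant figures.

C₀ = Dose / Vd = 834.0 / 244 = 3.418 mg/L
k = ln2 / t½ = 0.693147 / 22.2 = 0.03122 h⁻¹
C = C₀ · e^(−k·t) = 3.418 × e^(−0.03122 × 86.0)
  = 3.418 × 0.06823 = 0.2332 mg/L

0.233 mg/L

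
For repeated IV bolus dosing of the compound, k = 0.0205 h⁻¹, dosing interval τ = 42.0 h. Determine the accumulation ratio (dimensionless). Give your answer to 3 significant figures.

e^(−kτ) = e^(−0.02050 × 42.0) = 0.4227
Accumulation ratio R = 1 / (1 − e^(−kτ)) = 1 / (1 − 0.4227) = 1.732

1.73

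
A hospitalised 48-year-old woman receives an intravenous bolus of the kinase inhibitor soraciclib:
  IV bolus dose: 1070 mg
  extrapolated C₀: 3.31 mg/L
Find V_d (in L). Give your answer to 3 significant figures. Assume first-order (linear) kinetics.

Vd = Dose / C₀ = 1070 / 3.31 = 323.3 L

323 L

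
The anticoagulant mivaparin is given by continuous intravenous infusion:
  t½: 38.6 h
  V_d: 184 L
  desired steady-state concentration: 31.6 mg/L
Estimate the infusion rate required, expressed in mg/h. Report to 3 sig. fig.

104 mg/h

k = ln2 / t½ = 0.693147 / 38.6 = 0.01796 h⁻¹
CL = k × Vd = 0.01796 × 184 = 3.305 L/h
At steady state, infusion rate R₀ = Css × CL = 31.6 × 3.305 = 104.4 mg/h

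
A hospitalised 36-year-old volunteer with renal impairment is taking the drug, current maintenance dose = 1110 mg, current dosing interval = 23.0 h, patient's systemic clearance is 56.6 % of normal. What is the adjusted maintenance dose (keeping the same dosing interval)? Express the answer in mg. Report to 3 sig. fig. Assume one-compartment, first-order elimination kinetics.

628 mg

To keep the same average steady-state level, dosing rate must scale with clearance.
CL ratio = 56.6 / 100 = 0.5660
New dose (same interval) = 1110 × 0.5660 = 628.3 mg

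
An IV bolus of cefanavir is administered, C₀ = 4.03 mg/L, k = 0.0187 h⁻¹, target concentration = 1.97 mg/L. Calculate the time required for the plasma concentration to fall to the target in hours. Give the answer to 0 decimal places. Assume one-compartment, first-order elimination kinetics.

t = ln(C₀ / C) / k = ln(4.030 / 1.97) / 0.01870
  = ln(2.046) / 0.01870 = 0.7159 / 0.01870 = 38.28 h

38 h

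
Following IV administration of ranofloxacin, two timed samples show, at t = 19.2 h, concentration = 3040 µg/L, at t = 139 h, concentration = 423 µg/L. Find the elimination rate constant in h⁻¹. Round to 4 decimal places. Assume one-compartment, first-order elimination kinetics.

k = ln(C₁/C₂) / (t₂ − t₁) = ln(3040/423) / (139 − 19.2)
  = 1.972 / 119.8 = 0.01646 h⁻¹

0.0165 h⁻¹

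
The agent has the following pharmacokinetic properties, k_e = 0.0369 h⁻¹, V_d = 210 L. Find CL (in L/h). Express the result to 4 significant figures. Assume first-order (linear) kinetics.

7.749 L/h

CL = k × Vd = 0.0369 × 210 = 7.749 L/h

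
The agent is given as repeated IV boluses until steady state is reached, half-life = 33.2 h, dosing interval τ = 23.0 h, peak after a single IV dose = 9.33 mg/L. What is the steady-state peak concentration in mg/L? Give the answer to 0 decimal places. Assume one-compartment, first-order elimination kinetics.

24 mg/L

k = ln2 / t½ = 0.693147 / 33.2 = 0.02088 h⁻¹
e^(−kτ) = e^(−0.02088 × 23.0) = 0.6186
Accumulation ratio R = 1 / (1 − e^(−kτ)) = 1 / (1 − 0.6186) = 2.622
Steady-state peak = C₀ × R = 9.33 × 2.622 = 24.46 mg/L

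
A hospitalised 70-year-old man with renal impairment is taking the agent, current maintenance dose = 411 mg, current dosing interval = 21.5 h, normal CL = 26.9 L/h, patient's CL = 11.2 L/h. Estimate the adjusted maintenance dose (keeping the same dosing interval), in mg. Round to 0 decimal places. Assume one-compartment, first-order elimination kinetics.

171 mg

To keep the same average steady-state level, dosing rate must scale with clearance.
CL ratio = 11.2 / 26.9 = 0.4164
New dose (same interval) = 411 × 0.4164 = 171.1 mg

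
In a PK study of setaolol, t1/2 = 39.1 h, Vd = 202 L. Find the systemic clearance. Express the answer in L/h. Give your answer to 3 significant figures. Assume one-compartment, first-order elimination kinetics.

3.58 L/h

k = ln2 / t½ = 0.693147 / 39.1 = 0.01773 h⁻¹
CL = k × Vd = 0.01773 × 202 = 3.581 L/h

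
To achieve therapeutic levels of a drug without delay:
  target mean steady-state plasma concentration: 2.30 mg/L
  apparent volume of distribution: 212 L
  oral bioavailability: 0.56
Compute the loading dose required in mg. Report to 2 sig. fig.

LD = Css × Vd / F = 2.30 × 212 / 0.56 = 870.7 mg

870 mg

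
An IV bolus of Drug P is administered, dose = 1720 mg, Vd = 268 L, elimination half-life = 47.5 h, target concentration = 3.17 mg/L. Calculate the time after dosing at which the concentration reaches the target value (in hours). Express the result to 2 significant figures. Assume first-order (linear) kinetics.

48 h

C₀ = Dose / Vd = 1720 / 268 = 6.418 mg/L
k = ln2 / t½ = 0.693147 / 47.5 = 0.01459 h⁻¹
t = ln(C₀ / C) / k = ln(6.418 / 3.17) / 0.01459
  = ln(2.025) / 0.01459 = 0.7056 / 0.01459 = 48.36 h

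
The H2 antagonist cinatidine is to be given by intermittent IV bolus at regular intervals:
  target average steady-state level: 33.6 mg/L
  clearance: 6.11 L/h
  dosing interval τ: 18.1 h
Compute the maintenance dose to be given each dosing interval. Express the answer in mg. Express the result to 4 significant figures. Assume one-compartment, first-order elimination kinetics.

At steady state, Dose/τ = Css × CL.
Dose = Css × CL × τ = 33.6 × 6.110 × 18.1 = 3716 mg

3716 mg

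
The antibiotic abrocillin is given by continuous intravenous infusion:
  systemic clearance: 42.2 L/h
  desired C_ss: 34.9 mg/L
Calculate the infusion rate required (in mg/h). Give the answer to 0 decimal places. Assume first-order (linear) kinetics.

At steady state, infusion rate R₀ = Css × CL = 34.9 × 42.20 = 1473 mg/h

1473 mg/h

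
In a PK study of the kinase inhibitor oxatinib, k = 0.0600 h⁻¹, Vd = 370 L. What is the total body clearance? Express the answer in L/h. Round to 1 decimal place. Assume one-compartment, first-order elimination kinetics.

22.2 L/h

CL = k × Vd = 0.0600 × 370 = 22.20 L/h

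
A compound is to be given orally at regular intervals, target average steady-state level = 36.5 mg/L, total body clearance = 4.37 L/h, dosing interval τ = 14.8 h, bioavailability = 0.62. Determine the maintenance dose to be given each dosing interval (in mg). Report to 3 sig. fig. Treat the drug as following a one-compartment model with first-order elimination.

At steady state, F × (Dose/τ) = Css × CL.
Dose = Css × CL × τ / F = 36.5 × 4.370 × 14.8 / 0.62 = 3808 mg

3810 mg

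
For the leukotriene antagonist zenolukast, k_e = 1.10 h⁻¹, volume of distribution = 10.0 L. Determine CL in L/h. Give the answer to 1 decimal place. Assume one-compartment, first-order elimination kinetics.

CL = k × Vd = 1.10 × 10.0 = 11.00 L/h

11.0 L/h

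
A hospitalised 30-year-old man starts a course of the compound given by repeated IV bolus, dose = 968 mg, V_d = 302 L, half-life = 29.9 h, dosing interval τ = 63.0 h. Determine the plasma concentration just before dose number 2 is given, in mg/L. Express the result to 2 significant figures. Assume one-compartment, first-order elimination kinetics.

0.74 mg/L

C₀ per dose = Dose / Vd = 968 / 302 = 3.205 mg/L
k = ln2 / t½ = 0.693147 / 29.9 = 0.02318 h⁻¹
Fraction remaining after one interval: r = e^(−kτ) = e^(−0.02318 × 63.0) = 0.2322
Before dose 2, 1 dose has been given (aged 1τ).
C_trough = C₀ × r = 3.205 × 0.2322 = 0.7442 mg/L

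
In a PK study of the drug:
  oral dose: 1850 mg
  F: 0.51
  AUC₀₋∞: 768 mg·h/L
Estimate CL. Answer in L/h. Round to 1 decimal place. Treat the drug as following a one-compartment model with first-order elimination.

CL = F·Dose / AUC = 0.51 × 1850 / 768 = 1.229 L/h

1.2 L/h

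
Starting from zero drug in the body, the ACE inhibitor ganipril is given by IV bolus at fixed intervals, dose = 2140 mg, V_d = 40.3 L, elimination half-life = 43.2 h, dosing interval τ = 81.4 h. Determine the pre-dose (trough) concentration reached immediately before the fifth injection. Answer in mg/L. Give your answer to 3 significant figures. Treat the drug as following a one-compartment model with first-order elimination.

19.6 mg/L

C₀ per dose = Dose / Vd = 2140 / 40.3 = 53.10 mg/L
k = ln2 / t½ = 0.693147 / 43.2 = 0.01605 h⁻¹
Fraction remaining after one interval: r = e^(−kτ) = e^(−0.01605 × 81.4) = 0.2708
Before dose 5, 4 doses have been given (aged 1τ, 2τ, 3τ, 4τ).
C_trough = C₀ × (r + r² + … + r^4) = C₀ × r(1−r^4)/(1−r)
        = 53.10 × 0.2708 × (1 − 0.005378) / (1 − 0.2708) = 19.61 mg/L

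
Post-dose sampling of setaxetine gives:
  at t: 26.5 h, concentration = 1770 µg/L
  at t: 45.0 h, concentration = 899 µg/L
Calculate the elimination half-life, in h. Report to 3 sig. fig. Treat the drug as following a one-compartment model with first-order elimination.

18.9 h

k = ln(C₁/C₂) / (t₂ − t₁) = ln(1770/899) / (45.0 − 26.5)
  = 0.6775 / 18.50 = 0.03662 h⁻¹
t½ = ln2 / k = 0.693147 / 0.03662 = 18.93 h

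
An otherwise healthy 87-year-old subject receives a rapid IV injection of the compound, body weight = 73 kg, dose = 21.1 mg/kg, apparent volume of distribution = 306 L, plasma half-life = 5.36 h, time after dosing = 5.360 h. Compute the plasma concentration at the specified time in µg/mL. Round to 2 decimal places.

Total dose = 21.1 × 73 = 1540 mg
C₀ = Dose / Vd = 1540 / 306 = 5.033 mg/L
k = ln2 / t½ = 0.693147 / 5.36 = 0.1293 h⁻¹
t / t½ = 5.360 / 5.36 = 1 half-lives
C = C₀ × (1/2)^1 = 5.033 × 0.5000 = 2.517 mg/L
(2.517 mg/L = 2.517 µg/mL)

2.52 µg/mL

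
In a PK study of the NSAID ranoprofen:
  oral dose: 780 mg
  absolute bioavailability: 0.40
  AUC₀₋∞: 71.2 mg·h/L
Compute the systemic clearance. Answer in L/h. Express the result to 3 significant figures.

CL = F·Dose / AUC = 0.40 × 780 / 71.2 = 4.382 L/h

4.38 L/h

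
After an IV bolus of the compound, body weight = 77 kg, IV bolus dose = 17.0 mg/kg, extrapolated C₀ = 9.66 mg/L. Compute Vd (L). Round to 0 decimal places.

136 L

Dose = 17.0 × 77 = 1309 mg
Vd = Dose / C₀ = 1309 / 9.66 = 135.5 L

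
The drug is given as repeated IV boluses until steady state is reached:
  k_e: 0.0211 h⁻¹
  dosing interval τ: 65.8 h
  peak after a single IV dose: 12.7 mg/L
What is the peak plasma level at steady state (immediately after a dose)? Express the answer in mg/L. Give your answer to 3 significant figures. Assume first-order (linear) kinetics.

e^(−kτ) = e^(−0.02110 × 65.8) = 0.2495
Accumulation ratio R = 1 / (1 − e^(−kτ)) = 1 / (1 − 0.2495) = 1.332
Steady-state peak = C₀ × R = 12.7 × 1.332 = 16.92 mg/L

16.9 mg/L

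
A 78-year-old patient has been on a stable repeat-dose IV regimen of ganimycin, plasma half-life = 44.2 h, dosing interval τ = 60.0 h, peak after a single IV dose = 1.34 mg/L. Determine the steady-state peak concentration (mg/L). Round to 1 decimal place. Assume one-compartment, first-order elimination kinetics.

k = ln2 / t½ = 0.693147 / 44.2 = 0.01568 h⁻¹
e^(−kτ) = e^(−0.01568 × 60.0) = 0.3903
Accumulation ratio R = 1 / (1 − e^(−kτ)) = 1 / (1 − 0.3903) = 1.640
Steady-state peak = C₀ × R = 1.34 × 1.640 = 2.198 mg/L

2.2 mg/L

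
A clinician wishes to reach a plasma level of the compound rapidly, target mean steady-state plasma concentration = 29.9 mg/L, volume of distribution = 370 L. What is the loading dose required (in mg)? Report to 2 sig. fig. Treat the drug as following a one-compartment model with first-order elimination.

LD = Css × Vd = 29.9 × 370 = 11060 mg

11000 mg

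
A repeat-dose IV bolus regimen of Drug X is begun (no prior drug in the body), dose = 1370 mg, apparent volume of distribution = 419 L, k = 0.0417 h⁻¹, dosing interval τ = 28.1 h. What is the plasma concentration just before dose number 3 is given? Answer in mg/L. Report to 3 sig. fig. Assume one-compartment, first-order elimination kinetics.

C₀ per dose = Dose / Vd = 1370 / 419 = 3.270 mg/L
Fraction remaining after one interval: r = e^(−kτ) = e^(−0.04170 × 28.1) = 0.3098
Before dose 3, 2 doses have been given (aged 1τ, 2τ).
C_trough = C₀ × (r + r²) = 3.270 × (0.3098 + 0.09598) = 1.327 mg/L

1.33 mg/L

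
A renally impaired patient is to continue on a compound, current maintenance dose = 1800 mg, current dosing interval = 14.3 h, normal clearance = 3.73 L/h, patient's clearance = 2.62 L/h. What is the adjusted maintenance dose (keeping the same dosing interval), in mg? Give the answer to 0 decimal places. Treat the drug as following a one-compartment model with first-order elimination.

1264 mg

To keep the same average steady-state level, dosing rate must scale with clearance.
CL ratio = 2.62 / 3.73 = 0.7024
New dose (same interval) = 1800 × 0.7024 = 1264 mg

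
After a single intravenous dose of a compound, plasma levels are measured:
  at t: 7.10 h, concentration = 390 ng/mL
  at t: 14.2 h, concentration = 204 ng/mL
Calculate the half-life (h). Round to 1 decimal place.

k = ln(C₁/C₂) / (t₂ − t₁) = ln(390/204) / (14.2 − 7.10)
  = 0.6480 / 7.100 = 0.09127 h⁻¹
t½ = ln2 / k = 0.693147 / 0.09127 = 7.594 h

7.6 h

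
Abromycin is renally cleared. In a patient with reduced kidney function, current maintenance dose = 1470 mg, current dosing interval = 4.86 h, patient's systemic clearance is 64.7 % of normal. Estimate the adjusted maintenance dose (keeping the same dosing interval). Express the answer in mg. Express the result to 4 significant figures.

951.1 mg

To keep the same average steady-state level, dosing rate must scale with clearance.
CL ratio = 64.7 / 100 = 0.6470
New dose (same interval) = 1470 × 0.6470 = 951.1 mg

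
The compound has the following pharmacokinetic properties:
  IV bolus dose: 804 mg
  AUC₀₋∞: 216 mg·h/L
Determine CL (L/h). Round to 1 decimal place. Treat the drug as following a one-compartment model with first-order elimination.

CL = Dose / AUC = 804 / 216 = 3.722 L/h

3.7 L/h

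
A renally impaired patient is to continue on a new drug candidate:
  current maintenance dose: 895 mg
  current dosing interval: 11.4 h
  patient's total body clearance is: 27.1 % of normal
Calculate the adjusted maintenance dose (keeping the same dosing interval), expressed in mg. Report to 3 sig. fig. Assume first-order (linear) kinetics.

To keep the same average steady-state level, dosing rate must scale with clearance.
CL ratio = 27.1 / 100 = 0.2710
New dose (same interval) = 895 × 0.2710 = 242.5 mg

243 mg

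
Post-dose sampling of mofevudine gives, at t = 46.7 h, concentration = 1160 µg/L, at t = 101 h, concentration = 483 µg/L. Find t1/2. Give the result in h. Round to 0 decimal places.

43 h

k = ln(C₁/C₂) / (t₂ − t₁) = ln(1160/483) / (101 − 46.7)
  = 0.8762 / 54.30 = 0.01614 h⁻¹
t½ = ln2 / k = 0.693147 / 0.01614 = 42.95 h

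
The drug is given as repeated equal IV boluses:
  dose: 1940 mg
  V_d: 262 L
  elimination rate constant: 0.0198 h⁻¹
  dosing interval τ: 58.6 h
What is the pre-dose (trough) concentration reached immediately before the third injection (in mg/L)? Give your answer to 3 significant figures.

C₀ per dose = Dose / Vd = 1940 / 262 = 7.405 mg/L
Fraction remaining after one interval: r = e^(−kτ) = e^(−0.01980 × 58.6) = 0.3134
Before dose 3, 2 doses have been given (aged 1τ, 2τ).
C_trough = C₀ × (r + r²) = 7.405 × (0.3134 + 0.09822) = 3.048 mg/L

3.05 mg/L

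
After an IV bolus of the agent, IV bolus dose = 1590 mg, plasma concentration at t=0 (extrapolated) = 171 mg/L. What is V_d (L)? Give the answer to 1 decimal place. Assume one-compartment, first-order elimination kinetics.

Vd = Dose / C₀ = 1590 / 171 = 9.298 L

9.3 L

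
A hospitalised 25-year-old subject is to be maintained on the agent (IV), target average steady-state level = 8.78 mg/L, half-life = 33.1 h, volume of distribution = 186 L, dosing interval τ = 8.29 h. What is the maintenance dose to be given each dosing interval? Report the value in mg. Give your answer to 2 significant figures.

k = ln2 / t½ = 0.693147 / 33.1 = 0.02094 h⁻¹
CL = k × Vd = 0.02094 × 186 = 3.895 L/h
At steady state, Dose/τ = Css × CL.
Dose = Css × CL × τ = 8.78 × 3.895 × 8.29 = 283.5 mg

280 mg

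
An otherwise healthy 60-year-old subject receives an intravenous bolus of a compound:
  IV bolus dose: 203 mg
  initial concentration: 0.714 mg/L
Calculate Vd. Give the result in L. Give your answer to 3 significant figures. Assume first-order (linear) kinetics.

284 L

Vd = Dose / C₀ = 203.0 / 0.714 = 284.3 L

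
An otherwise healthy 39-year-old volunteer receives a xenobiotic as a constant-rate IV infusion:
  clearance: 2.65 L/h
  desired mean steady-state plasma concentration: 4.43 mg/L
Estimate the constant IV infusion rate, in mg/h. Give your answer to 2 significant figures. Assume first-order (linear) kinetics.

At steady state, infusion rate R₀ = Css × CL = 4.43 × 2.650 = 11.74 mg/h

12 mg/h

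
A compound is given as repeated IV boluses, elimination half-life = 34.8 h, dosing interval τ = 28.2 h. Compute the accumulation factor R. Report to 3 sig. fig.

2.33

k = ln2 / t½ = 0.693147 / 34.8 = 0.01992 h⁻¹
e^(−kτ) = e^(−0.01992 × 28.2) = 0.5702
Accumulation ratio R = 1 / (1 − e^(−kτ)) = 1 / (1 − 0.5702) = 2.327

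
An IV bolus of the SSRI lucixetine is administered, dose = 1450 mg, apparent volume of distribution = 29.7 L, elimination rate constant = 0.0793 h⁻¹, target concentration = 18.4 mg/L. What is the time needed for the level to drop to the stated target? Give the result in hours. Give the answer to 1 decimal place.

12.3 h

C₀ = Dose / Vd = 1450 / 29.7 = 48.82 mg/L
t = ln(C₀ / C) / k = ln(48.82 / 18.4) / 0.07930
  = ln(2.653) / 0.07930 = 0.9757 / 0.07930 = 12.30 h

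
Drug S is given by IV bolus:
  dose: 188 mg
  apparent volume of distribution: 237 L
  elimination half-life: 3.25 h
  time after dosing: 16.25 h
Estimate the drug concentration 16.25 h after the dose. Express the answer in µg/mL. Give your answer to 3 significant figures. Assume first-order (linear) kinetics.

C₀ = Dose / Vd = 188.0 / 237 = 0.7932 mg/L
k = ln2 / t½ = 0.693147 / 3.25 = 0.2133 h⁻¹
t / t½ = 16.25 / 3.25 = 5 half-lives
C = C₀ × (1/2)^5 = 0.7932 × 0.03125 = 0.02479 mg/L
(0.02479 mg/L = 0.02479 µg/mL)

0.0248 µg/mL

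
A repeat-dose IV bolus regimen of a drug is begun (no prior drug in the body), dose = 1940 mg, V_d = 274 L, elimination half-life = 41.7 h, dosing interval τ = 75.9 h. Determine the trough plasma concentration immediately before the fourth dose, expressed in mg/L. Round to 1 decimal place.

C₀ per dose = Dose / Vd = 1940 / 274 = 7.080 mg/L
k = ln2 / t½ = 0.693147 / 41.7 = 0.01662 h⁻¹
Fraction remaining after one interval: r = e^(−kτ) = e^(−0.01662 × 75.9) = 0.2832
Before dose 4, 3 doses have been given (aged 1τ, 2τ, 3τ).
C_trough = C₀ × (r + r² + … + r^3) = C₀ × r(1−r^3)/(1−r)
        = 7.080 × 0.2832 × (1 − 0.02271) / (1 − 0.2832) = 2.734 mg/L

2.7 mg/L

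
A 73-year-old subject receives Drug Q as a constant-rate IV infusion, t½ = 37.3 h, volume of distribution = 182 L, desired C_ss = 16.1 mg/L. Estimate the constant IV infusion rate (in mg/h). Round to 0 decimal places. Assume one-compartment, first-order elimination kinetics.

k = ln2 / t½ = 0.693147 / 37.3 = 0.01858 h⁻¹
CL = k × Vd = 0.01858 × 182 = 3.382 L/h
At steady state, infusion rate R₀ = Css × CL = 16.1 × 3.382 = 54.45 mg/h

54 mg/h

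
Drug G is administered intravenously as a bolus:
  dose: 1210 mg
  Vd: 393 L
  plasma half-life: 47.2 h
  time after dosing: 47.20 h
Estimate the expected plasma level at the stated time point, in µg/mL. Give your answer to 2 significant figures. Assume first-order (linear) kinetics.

C₀ = Dose / Vd = 1210 / 393 = 3.079 mg/L
k = ln2 / t½ = 0.693147 / 47.2 = 0.01469 h⁻¹
t / t½ = 47.20 / 47.2 = 1 half-lives
C = C₀ × (1/2)^1 = 3.079 × 0.5000 = 1.540 mg/L
(1.540 mg/L = 1.540 µg/mL)

1.5 µg/mL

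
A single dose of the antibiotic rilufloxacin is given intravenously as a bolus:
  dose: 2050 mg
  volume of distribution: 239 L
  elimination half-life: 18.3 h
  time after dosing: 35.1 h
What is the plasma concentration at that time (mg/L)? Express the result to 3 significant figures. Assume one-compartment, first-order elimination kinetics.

2.27 mg/L

C₀ = Dose / Vd = 2050 / 239 = 8.577 mg/L
k = ln2 / t½ = 0.693147 / 18.3 = 0.03788 h⁻¹
C = C₀ · e^(−k·t) = 8.577 × e^(−0.03788 × 35.1)
  = 8.577 × 0.2646 = 2.269 mg/L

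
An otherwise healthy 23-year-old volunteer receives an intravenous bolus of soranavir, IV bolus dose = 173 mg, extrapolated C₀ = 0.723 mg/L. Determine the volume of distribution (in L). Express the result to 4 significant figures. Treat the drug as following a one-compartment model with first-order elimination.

Vd = Dose / C₀ = 173.0 / 0.723 = 239.3 L

239.3 L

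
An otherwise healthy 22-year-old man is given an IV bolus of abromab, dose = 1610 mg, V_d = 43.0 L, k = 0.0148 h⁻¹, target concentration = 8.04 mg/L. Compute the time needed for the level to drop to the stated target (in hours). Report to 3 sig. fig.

104 h

C₀ = Dose / Vd = 1610 / 43.0 = 37.44 mg/L
t = ln(C₀ / C) / k = ln(37.44 / 8.04) / 0.01480
  = ln(4.657) / 0.01480 = 1.538 / 0.01480 = 103.9 h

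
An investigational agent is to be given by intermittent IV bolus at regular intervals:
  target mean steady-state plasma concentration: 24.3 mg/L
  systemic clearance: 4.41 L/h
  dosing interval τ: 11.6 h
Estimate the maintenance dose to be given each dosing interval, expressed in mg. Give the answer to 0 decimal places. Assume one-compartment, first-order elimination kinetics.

At steady state, Dose/τ = Css × CL.
Dose = Css × CL × τ = 24.3 × 4.410 × 11.6 = 1243 mg

1243 mg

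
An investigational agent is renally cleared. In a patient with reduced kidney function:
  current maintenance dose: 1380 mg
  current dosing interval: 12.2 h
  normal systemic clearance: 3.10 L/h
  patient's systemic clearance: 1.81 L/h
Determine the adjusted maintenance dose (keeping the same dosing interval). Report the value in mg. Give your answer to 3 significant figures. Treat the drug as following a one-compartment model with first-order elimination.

806 mg

To keep the same average steady-state level, dosing rate must scale with clearance.
CL ratio = 1.81 / 3.10 = 0.5839
New dose (same interval) = 1380 × 0.5839 = 805.8 mg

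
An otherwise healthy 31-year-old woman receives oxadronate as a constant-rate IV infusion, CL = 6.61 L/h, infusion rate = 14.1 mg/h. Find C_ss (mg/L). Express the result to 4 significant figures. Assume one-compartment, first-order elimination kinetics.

2.133 mg/L

At steady state Css = R₀ / CL = 14.1 / 6.610 = 2.133 mg/L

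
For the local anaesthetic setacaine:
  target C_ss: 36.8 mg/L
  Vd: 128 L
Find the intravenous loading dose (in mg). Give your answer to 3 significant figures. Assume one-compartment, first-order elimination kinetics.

4710 mg

LD = Css × Vd = 36.8 × 128 = 4710 mg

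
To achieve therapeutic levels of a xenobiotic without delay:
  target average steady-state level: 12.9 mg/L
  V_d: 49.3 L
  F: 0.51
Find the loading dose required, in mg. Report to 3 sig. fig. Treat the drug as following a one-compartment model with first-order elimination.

1250 mg

LD = Css × Vd / F = 12.9 × 49.3 / 0.51 = 1247 mg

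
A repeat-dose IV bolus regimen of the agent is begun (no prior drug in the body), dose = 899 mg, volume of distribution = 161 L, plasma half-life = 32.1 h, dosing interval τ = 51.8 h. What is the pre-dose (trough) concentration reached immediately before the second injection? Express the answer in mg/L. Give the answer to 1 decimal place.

C₀ per dose = Dose / Vd = 899 / 161 = 5.584 mg/L
k = ln2 / t½ = 0.693147 / 32.1 = 0.02159 h⁻¹
Fraction remaining after one interval: r = e^(−kτ) = e^(−0.02159 × 51.8) = 0.3268
Before dose 2, 1 dose has been given (aged 1τ).
C_trough = C₀ × r = 5.584 × 0.3268 = 1.825 mg/L

1.8 mg/L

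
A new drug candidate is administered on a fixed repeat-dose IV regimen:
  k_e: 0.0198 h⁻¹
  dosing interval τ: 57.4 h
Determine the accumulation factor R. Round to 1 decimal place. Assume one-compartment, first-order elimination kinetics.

1.5

e^(−kτ) = e^(−0.01980 × 57.4) = 0.3209
Accumulation ratio R = 1 / (1 − e^(−kτ)) = 1 / (1 − 0.3209) = 1.473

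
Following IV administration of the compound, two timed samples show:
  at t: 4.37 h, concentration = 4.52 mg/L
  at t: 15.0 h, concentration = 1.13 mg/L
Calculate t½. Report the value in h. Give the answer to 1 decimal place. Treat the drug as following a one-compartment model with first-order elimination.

5.3 h

k = ln(C₁/C₂) / (t₂ − t₁) = ln(4.52/1.13) / (15.0 − 4.37)
  = 1.386 / 10.63 = 0.1304 h⁻¹
t½ = ln2 / k = 0.693147 / 0.1304 = 5.316 h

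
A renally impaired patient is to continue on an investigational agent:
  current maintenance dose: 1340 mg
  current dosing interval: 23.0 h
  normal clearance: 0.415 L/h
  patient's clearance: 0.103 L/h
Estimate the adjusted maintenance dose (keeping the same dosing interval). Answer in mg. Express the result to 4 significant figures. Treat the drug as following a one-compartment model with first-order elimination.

To keep the same average steady-state level, dosing rate must scale with clearance.
CL ratio = 0.103 / 0.415 = 0.2482
New dose (same interval) = 1340 × 0.2482 = 332.6 mg

332.6 mg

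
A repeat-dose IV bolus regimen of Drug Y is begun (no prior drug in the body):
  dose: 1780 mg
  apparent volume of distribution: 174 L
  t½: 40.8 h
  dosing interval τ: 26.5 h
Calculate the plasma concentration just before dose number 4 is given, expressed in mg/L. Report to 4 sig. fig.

C₀ per dose = Dose / Vd = 1780 / 174 = 10.23 mg/L
k = ln2 / t½ = 0.693147 / 40.8 = 0.01699 h⁻¹
Fraction remaining after one interval: r = e^(−kτ) = e^(−0.01699 × 26.5) = 0.6375
Before dose 4, 3 doses have been given (aged 1τ, 2τ, 3τ).
C_trough = C₀ × (r + r² + … + r^3) = C₀ × r(1−r^3)/(1−r)
        = 10.23 × 0.6375 × (1 − 0.2591) / (1 − 0.6375) = 13.33 mg/L

13.33 mg/L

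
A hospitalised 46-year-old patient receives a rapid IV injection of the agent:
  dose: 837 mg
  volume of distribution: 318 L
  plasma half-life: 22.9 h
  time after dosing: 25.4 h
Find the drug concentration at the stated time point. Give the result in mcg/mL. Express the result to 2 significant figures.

C₀ = Dose / Vd = 837.0 / 318 = 2.632 mg/L
k = ln2 / t½ = 0.693147 / 22.9 = 0.03027 h⁻¹
C = C₀ · e^(−k·t) = 2.632 × e^(−0.03027 × 25.4)
  = 2.632 × 0.4635 = 1.220 mg/L
(1.220 mg/L = 1.220 mcg/mL)

1.2 mcg/mL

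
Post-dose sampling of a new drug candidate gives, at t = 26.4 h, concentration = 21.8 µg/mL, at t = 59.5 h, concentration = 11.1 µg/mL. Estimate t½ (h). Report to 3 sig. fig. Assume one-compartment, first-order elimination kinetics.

k = ln(C₁/C₂) / (t₂ − t₁) = ln(21.8/11.1) / (59.5 − 26.4)
  = 0.6750 / 33.10 = 0.02039 h⁻¹
t½ = ln2 / k = 0.693147 / 0.02039 = 33.99 h

34.0 h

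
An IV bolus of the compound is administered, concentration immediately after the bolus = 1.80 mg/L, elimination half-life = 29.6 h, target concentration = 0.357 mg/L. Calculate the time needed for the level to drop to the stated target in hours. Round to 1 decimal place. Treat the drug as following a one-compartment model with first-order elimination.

k = ln2 / t½ = 0.693147 / 29.6 = 0.02342 h⁻¹
t = ln(C₀ / C) / k = ln(1.800 / 0.357) / 0.02342
  = ln(5.042) / 0.02342 = 1.618 / 0.02342 = 69.09 h

69.1 h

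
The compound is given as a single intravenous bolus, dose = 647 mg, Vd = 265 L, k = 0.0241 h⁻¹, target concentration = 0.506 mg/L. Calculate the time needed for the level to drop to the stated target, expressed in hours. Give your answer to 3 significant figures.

C₀ = Dose / Vd = 647.0 / 265 = 2.442 mg/L
t = ln(C₀ / C) / k = ln(2.442 / 0.506) / 0.02410
  = ln(4.826) / 0.02410 = 1.574 / 0.02410 = 65.31 h

65.3 h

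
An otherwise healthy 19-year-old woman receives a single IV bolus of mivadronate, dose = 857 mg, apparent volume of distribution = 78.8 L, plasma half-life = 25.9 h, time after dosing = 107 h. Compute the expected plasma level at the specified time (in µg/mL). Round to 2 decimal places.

C₀ = Dose / Vd = 857.0 / 78.8 = 10.88 mg/L
k = ln2 / t½ = 0.693147 / 25.9 = 0.02676 h⁻¹
C = C₀ · e^(−k·t) = 10.88 × e^(−0.02676 × 107)
  = 10.88 × 0.05708 = 0.6210 mg/L
(0.6210 mg/L = 0.6210 µg/mL)

0.62 µg/mL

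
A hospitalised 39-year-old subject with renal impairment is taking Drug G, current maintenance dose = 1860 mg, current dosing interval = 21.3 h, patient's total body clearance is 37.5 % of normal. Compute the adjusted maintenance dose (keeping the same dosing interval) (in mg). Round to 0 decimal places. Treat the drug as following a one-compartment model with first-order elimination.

To keep the same average steady-state level, dosing rate must scale with clearance.
CL ratio = 37.5 / 100 = 0.3750
New dose (same interval) = 1860 × 0.3750 = 697.5 mg

698 mg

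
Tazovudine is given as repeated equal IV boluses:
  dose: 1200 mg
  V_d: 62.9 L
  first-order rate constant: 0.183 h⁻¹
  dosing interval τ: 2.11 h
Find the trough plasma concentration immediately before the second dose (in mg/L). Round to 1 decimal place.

13.0 mg/L

C₀ per dose = Dose / Vd = 1200 / 62.9 = 19.08 mg/L
Fraction remaining after one interval: r = e^(−kτ) = e^(−0.1830 × 2.11) = 0.6797
Before dose 2, 1 dose has been given (aged 1τ).
C_trough = C₀ × r = 19.08 × 0.6797 = 12.97 mg/L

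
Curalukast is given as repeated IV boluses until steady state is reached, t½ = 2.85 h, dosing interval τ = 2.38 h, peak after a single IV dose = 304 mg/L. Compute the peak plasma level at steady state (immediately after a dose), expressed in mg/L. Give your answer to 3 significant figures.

k = ln2 / t½ = 0.693147 / 2.85 = 0.2432 h⁻¹
e^(−kτ) = e^(−0.2432 × 2.38) = 0.5606
Accumulation ratio R = 1 / (1 − e^(−kτ)) = 1 / (1 − 0.5606) = 2.276
Steady-state peak = C₀ × R = 304 × 2.276 = 691.9 mg/L

692 mg/L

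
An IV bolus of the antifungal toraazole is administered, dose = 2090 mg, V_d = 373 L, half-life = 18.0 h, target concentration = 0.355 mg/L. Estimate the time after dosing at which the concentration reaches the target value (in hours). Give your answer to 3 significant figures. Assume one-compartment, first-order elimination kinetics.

71.6 h

C₀ = Dose / Vd = 2090 / 373 = 5.603 mg/L
k = ln2 / t½ = 0.693147 / 18.0 = 0.03851 h⁻¹
t = ln(C₀ / C) / k = ln(5.603 / 0.355) / 0.03851
  = ln(15.78) / 0.03851 = 2.759 / 0.03851 = 71.64 h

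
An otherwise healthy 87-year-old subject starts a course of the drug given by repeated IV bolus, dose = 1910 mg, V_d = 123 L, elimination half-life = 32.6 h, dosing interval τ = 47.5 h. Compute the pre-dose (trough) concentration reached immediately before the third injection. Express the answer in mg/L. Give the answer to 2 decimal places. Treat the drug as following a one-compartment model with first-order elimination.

C₀ per dose = Dose / Vd = 1910 / 123 = 15.53 mg/L
k = ln2 / t½ = 0.693147 / 32.6 = 0.02126 h⁻¹
Fraction remaining after one interval: r = e^(−kτ) = e^(−0.02126 × 47.5) = 0.3643
Before dose 3, 2 doses have been given (aged 1τ, 2τ).
C_trough = C₀ × (r + r²) = 15.53 × (0.3643 + 0.1327) = 7.718 mg/L

7.72 mg/L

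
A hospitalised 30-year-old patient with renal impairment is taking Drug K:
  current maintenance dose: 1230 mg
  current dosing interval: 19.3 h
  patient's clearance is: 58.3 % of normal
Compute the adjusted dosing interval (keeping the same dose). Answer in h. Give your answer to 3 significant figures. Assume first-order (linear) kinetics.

To keep the same average steady-state level, dosing rate must scale with clearance.
CL ratio = 58.3 / 100 = 0.5830
New interval (same dose) = 19.3 / 0.5830 = 33.10 h

33.1 h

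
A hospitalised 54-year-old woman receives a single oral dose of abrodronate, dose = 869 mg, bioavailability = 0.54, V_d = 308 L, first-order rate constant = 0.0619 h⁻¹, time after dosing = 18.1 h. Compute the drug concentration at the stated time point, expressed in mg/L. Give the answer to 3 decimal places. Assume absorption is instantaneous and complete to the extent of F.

Amount reaching circulation = F × Dose = 0.54 × 869.0 = 469.3 mg
C₀ = F·Dose / Vd = 469.3 / 308 = 1.524 mg/L
C = C₀ · e^(−k·t) = 1.524 × e^(−0.06190 × 18.1)
  = 1.524 × 0.3262 = 0.4971 mg/L

0.497 mg/L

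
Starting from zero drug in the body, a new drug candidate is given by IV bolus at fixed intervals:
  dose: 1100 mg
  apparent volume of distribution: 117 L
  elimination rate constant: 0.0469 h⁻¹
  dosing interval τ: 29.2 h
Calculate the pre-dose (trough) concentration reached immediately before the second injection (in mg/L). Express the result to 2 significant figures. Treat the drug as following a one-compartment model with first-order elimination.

2.4 mg/L

C₀ per dose = Dose / Vd = 1100 / 117 = 9.402 mg/L
Fraction remaining after one interval: r = e^(−kτ) = e^(−0.04690 × 29.2) = 0.2542
Before dose 2, 1 dose has been given (aged 1τ).
C_trough = C₀ × r = 9.402 × 0.2542 = 2.390 mg/L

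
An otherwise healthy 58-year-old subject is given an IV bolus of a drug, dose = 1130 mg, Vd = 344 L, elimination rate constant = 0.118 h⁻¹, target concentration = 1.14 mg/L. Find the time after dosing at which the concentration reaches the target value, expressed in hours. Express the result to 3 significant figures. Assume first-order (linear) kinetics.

C₀ = Dose / Vd = 1130 / 344 = 3.285 mg/L
t = ln(C₀ / C) / k = ln(3.285 / 1.14) / 0.1180
  = ln(2.882) / 0.1180 = 1.058 / 0.1180 = 8.966 h

8.97 h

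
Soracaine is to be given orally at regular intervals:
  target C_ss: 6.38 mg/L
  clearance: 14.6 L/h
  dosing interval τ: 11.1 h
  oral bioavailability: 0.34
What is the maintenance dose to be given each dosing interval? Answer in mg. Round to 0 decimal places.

3041 mg

At steady state, F × (Dose/τ) = Css × CL.
Dose = Css × CL × τ / F = 6.38 × 14.60 × 11.1 / 0.34 = 3041 mg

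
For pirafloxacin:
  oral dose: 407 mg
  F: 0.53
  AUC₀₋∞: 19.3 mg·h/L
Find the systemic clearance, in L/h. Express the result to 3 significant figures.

CL = F·Dose / AUC = 0.53 × 407 / 19.3 = 11.18 L/h

11.2 L/h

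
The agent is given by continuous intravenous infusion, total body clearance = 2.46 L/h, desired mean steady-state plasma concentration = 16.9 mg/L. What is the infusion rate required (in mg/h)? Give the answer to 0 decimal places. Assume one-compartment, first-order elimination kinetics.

At steady state, infusion rate R₀ = Css × CL = 16.9 × 2.460 = 41.57 mg/h

42 mg/h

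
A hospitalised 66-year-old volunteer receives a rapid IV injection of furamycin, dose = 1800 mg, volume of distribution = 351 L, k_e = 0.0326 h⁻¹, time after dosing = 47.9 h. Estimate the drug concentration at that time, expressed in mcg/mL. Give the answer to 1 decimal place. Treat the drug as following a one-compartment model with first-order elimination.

C₀ = Dose / Vd = 1800 / 351 = 5.128 mg/L
C = C₀ · e^(−k·t) = 5.128 × e^(−0.03260 × 47.9)
  = 5.128 × 0.2098 = 1.076 mg/L
(1.076 mg/L = 1.076 mcg/mL)

1.1 mcg/mL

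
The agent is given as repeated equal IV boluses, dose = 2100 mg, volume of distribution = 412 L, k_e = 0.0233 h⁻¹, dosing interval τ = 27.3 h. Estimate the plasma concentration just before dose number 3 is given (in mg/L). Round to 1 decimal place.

4.1 mg/L

C₀ per dose = Dose / Vd = 2100 / 412 = 5.097 mg/L
Fraction remaining after one interval: r = e^(−kτ) = e^(−0.02330 × 27.3) = 0.5294
Before dose 3, 2 doses have been given (aged 1τ, 2τ).
C_trough = C₀ × (r + r²) = 5.097 × (0.5294 + 0.2803) = 4.127 mg/L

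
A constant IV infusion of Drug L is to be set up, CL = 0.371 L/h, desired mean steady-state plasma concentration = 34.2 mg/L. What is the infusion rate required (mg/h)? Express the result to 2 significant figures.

13 mg/h

At steady state, infusion rate R₀ = Css × CL = 34.2 × 0.3710 = 12.69 mg/h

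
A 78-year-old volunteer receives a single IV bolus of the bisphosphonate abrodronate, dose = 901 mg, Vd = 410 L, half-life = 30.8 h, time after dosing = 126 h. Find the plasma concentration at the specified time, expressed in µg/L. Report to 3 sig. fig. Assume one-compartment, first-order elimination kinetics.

C₀ = Dose / Vd = 901.0 / 410 = 2.198 mg/L
k = ln2 / t½ = 0.693147 / 30.8 = 0.02250 h⁻¹
C = C₀ · e^(−k·t) = 2.198 × e^(−0.02250 × 126)
  = 2.198 × 0.05872 = 0.1291 mg/L
Convert: 0.1291 mg/L × 1000 = 129.1 µg/L

129 µg/L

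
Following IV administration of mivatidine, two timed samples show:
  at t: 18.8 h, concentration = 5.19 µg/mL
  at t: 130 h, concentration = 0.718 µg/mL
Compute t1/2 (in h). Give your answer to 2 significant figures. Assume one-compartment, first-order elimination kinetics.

39 h

k = ln(C₁/C₂) / (t₂ − t₁) = ln(5.19/0.718) / (130 − 18.8)
  = 1.978 / 111.2 = 0.01779 h⁻¹
t½ = ln2 / k = 0.693147 / 0.01779 = 38.96 h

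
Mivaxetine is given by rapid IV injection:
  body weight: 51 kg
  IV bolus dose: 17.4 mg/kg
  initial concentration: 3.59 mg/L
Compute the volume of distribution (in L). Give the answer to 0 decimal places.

Dose = 17.4 × 51 = 887.4 mg
Vd = Dose / C₀ = 887.4 / 3.59 = 247.2 L

247 L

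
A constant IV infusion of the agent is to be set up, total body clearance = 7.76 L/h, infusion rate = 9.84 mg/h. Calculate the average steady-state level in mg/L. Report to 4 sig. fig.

At steady state Css = R₀ / CL = 9.84 / 7.760 = 1.268 mg/L

1.268 mg/L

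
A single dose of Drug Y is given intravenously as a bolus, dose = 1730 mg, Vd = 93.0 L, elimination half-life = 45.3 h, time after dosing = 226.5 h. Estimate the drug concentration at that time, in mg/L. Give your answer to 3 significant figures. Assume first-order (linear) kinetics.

C₀ = Dose / Vd = 1730 / 93.0 = 18.60 mg/L
k = ln2 / t½ = 0.693147 / 45.3 = 0.01530 h⁻¹
t / t½ = 226.5 / 45.3 = 5 half-lives
C = C₀ × (1/2)^5 = 18.60 × 0.03125 = 0.5813 mg/L

0.581 mg/L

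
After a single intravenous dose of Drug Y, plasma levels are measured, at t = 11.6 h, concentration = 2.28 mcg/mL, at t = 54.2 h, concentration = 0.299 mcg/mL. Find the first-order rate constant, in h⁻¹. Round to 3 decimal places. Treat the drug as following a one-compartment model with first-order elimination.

0.048 h⁻¹

k = ln(C₁/C₂) / (t₂ − t₁) = ln(2.28/0.299) / (54.2 − 11.6)
  = 2.031 / 42.60 = 0.04768 h⁻¹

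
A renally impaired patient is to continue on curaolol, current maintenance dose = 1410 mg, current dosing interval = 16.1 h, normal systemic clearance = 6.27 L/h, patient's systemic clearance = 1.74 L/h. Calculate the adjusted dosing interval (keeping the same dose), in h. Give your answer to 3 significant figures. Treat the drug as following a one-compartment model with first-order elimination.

58.0 h

To keep the same average steady-state level, dosing rate must scale with clearance.
CL ratio = 1.74 / 6.27 = 0.2775
New interval (same dose) = 16.1 / 0.2775 = 58.02 h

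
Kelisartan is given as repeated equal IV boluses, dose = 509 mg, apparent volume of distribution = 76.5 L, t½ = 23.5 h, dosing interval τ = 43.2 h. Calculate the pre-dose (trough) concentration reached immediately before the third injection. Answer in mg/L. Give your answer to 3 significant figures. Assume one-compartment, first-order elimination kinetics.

C₀ per dose = Dose / Vd = 509 / 76.5 = 6.654 mg/L
k = ln2 / t½ = 0.693147 / 23.5 = 0.02950 h⁻¹
Fraction remaining after one interval: r = e^(−kτ) = e^(−0.02950 × 43.2) = 0.2796
Before dose 3, 2 doses have been given (aged 1τ, 2τ).
C_trough = C₀ × (r + r²) = 6.654 × (0.2796 + 0.07818) = 2.381 mg/L

2.38 mg/L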